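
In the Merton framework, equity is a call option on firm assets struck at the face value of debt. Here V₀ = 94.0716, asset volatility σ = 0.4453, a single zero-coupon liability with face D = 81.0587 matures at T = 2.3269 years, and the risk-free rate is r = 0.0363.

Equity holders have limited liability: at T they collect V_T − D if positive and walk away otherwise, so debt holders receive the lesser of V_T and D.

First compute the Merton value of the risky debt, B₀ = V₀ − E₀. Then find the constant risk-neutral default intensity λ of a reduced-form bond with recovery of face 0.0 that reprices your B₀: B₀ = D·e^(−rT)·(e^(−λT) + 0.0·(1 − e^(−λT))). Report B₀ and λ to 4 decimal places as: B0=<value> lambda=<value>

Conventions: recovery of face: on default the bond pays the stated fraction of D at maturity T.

Apply the equity-as-call identities (strike 81.0587, horizon 2.3269 years):
d₁ = [ln(V₀/D) + (r + σ²/2)T] / (σ√T)
   = [ln(94.0716/81.0587) + (0.0363 + 0.5·0.4453²)·2.3269] / (0.4453·√2.3269)
   = [0.148883 + 0.315169] / 0.679269 = 0.683164
d₂ = d₁ − σ√T = 0.683164 − 0.679269 = 0.003896
N(d₁) = 0.752748,  N(d₂) = 0.501554,  e^(−rT) = 0.919002
E₀ = V₀·N(d₁) − D·e^(−rT)·N(d₂)
   = 94.0716·0.752748 − 81.0587·0.919002·0.501554 = 33.449909
B₀ = V₀ − E₀ = 94.0716 − 33.449909 = 60.621691
e^(−λT) = (B₀·e^(rT)/D − 0)/(1 − 0) = (60.6217·1.088136/81.0587 − 0)/1 = 0.81378897
λ = −ln(0.81378897)/2.3269 = 0.088553

B0=60.6217 lambda=0.0886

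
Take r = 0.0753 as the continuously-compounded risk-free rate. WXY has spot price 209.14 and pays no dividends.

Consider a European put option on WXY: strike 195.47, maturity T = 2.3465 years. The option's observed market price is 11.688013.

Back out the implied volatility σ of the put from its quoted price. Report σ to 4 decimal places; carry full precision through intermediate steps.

sigma = 0.2562

At σ = 0.2562 the Black–Scholes value reproduces the quote:
σ√T = 0.2562·√2.3465 = 0.392455
d₁ = (ln(S/K) + (r+σ²/2)T) / (σ√T) = (ln(209.14/195.47) + (0.0753+0.2562²/2)·2.3465) / 0.392455 = (0.067597 + 0.253702) / 0.392455 = 0.818690
d₂ = d₁ − σ√T = 0.818690 − 0.392455 = 0.426236
e^{−rT} = 0.838038
N(−d₁) = 0.206482,  N(−d₂) = 0.334968
V = K·e^{−rT}·N(−d₂) − S·N(−d₁) = 54.871574 − 43.183561 = 11.688013 (equal to the quote); since ∂V/∂σ > 0 for all σ, the implied volatility is unique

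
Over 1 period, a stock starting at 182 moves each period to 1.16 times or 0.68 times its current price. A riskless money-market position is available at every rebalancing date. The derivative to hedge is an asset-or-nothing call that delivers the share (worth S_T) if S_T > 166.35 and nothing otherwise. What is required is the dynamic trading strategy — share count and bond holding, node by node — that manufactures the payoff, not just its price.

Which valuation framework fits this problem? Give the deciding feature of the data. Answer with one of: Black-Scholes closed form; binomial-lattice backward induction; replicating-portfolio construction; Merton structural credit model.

Key observation: since the answer must list Δ and B at each node of the 1.16/0.68 lattice on 182, the replicating-portfolio method — solving the two-state system at every node — is the one that applies.

framework: replicating-portfolio construction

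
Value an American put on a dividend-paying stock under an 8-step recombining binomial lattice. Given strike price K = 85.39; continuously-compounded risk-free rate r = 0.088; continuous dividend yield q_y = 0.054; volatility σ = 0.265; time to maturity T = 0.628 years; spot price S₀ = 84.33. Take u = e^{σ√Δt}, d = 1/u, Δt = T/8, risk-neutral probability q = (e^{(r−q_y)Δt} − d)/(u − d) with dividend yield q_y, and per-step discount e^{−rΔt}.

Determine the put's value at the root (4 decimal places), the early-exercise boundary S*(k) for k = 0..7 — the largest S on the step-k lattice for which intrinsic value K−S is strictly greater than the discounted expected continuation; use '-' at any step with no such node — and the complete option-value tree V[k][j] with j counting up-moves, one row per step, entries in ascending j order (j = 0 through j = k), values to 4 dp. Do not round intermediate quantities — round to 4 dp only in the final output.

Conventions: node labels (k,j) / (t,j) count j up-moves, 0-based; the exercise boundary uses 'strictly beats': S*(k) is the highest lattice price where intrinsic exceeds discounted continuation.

price = 6.6803
boundary = - - - 67.4911 62.6616 67.4911 72.6929 78.2955
tree:
6.6803
9.5911 3.8556
13.3411 5.9656 1.7944
17.8989 8.9580 3.0491 0.5617
22.7284 12.9607 5.0705 1.0654 0.0647
27.2124 17.8989 8.1910 2.0132 0.1302 0.0000
31.3754 22.7284 12.6971 3.7882 0.2620 0.0000 0.0000
35.2406 27.2124 17.8989 7.0945 0.5270 0.0000 0.0000 0.0000
38.8292 31.3754 22.7284 12.6971 1.0600 0.0000 0.0000 0.0000 0.0000

Δt=0.07850  u=1.07707  d=0.92844  q=0.49943  discount=0.99312
step 8 (expiry): payoffs max(K−S,0) = 38.8292 31.3754 22.7284 12.6971 1.0600 0.0000 0.0000 0.0000 0.0000
step 7: (k=7,j=0): S=50.1494, K−S=35.2406, hold=34.8649 ⇒ V=35.2406 exercise | (k=7,j=1): S=58.1776, K−S=27.2124, hold=26.8706 ⇒ V=27.2124 exercise | (k=7,j=2): S=67.4911, K−S=17.8989, hold=17.5965 ⇒ V=17.8989 exercise | (k=7,j=3): S=78.2955, K−S=7.0945, hold=6.8378 ⇒ V=7.0945 exercise | (k=7,j=4): S=90.8296, K−S=0.0000, hold=0.5270 ⇒ V=0.5270 continue | (k=7,j=5): S=105.3702, K−S=0.0000, hold=0.0000 ⇒ V=0.0000 continue | (k=7,j=6): S=122.2385, K−S=0.0000, hold=0.0000 ⇒ V=0.0000 continue | (k=7,j=7): S=141.8073, K−S=0.0000, hold=0.0000 ⇒ V=0.0000 continue  boundary S*=78.2955
step 6: (k=6,j=0): S=54.0146, K−S=31.3754, hold=31.0161 ⇒ V=31.3754 exercise | (k=6,j=1): S=62.6616, K−S=22.7284, hold=22.4056 ⇒ V=22.7284 exercise | (k=6,j=2): S=72.6929, K−S=12.6971, hold=12.4168 ⇒ V=12.6971 exercise | (k=6,j=3): S=84.3300, K−S=1.0600, hold=3.7882 ⇒ V=3.7882 continue | (k=6,j=4): S=97.8301, K−S=0.0000, hold=0.2620 ⇒ V=0.2620 continue | (k=6,j=5): S=113.4914, K−S=0.0000, hold=0.0000 ⇒ V=0.0000 continue | (k=6,j=6): S=131.6598, K−S=0.0000, hold=0.0000 ⇒ V=0.0000 continue  boundary S*=72.6929
step 5: (k=5,j=0): S=58.1776, K−S=27.2124, hold=26.8706 ⇒ V=27.2124 exercise | (k=5,j=1): S=67.4911, K−S=17.8989, hold=17.5965 ⇒ V=17.8989 exercise | (k=5,j=2): S=78.2955, K−S=7.0945, hold=8.1910 ⇒ V=8.1910 continue | (k=5,j=3): S=90.8296, K−S=0.0000, hold=2.0132 ⇒ V=2.0132 continue | (k=5,j=4): S=105.3702, K−S=0.0000, hold=0.1302 ⇒ V=0.1302 continue | (k=5,j=5): S=122.2385, K−S=0.0000, hold=0.0000 ⇒ V=0.0000 continue  boundary S*=67.4911
step 4: (k=4,j=0): S=62.6616, K−S=22.7284, hold=22.4056 ⇒ V=22.7284 exercise | (k=4,j=1): S=72.6929, K−S=12.6971, hold=12.9607 ⇒ V=12.9607 continue | (k=4,j=2): S=84.3300, K−S=1.0600, hold=5.0705 ⇒ V=5.0705 continue | (k=4,j=3): S=97.8301, K−S=0.0000, hold=1.0654 ⇒ V=1.0654 continue | (k=4,j=4): S=113.4914, K−S=0.0000, hold=0.0647 ⇒ V=0.0647 continue  boundary S*=62.6616
step 3: (k=3,j=0): S=67.4911, K−S=17.8989, hold=17.7272 ⇒ V=17.8989 exercise | (k=3,j=1): S=78.2955, K−S=7.0945, hold=8.9580 ⇒ V=8.9580 continue | (k=3,j=2): S=90.8296, K−S=0.0000, hold=3.0491 ⇒ V=3.0491 continue | (k=3,j=3): S=105.3702, K−S=0.0000, hold=0.5617 ⇒ V=0.5617 continue  boundary S*=67.4911
step 2: (k=2,j=0): S=72.6929, K−S=12.6971, hold=13.3411 ⇒ V=13.3411 continue | (k=2,j=1): S=84.3300, K−S=1.0600, hold=5.9656 ⇒ V=5.9656 continue | (k=2,j=2): S=97.8301, K−S=0.0000, hold=1.7944 ⇒ V=1.7944 continue  boundary S*=-
step 1: (k=1,j=0): S=78.2955, K−S=7.0945, hold=9.5911 ⇒ V=9.5911 continue | (k=1,j=1): S=90.8296, K−S=0.0000, hold=3.8556 ⇒ V=3.8556 continue  boundary S*=-
step 0: (k=0,j=0): S=84.3300, K−S=1.0600, hold=6.6803 ⇒ V=6.6803 continue  boundary S*=-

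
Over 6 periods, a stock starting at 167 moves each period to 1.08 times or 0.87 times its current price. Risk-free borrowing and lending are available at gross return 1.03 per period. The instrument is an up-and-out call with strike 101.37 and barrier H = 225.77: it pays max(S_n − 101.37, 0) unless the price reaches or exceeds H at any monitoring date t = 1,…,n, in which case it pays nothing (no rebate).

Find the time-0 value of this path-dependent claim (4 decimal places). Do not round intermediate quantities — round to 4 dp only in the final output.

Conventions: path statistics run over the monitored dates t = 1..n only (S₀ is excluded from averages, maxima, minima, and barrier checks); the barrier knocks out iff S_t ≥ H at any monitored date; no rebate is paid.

No-arbitrage gives p* = (R−d)/(u−d) = 0.7619: enumerate every path, weight its payoff by its p*-probability, and discount by R^6.
Enumerate all 2^6 = 64 price paths (U = up ×1.08, D = down ×0.87); each path with k up-moves has probability p*^k·(1−p*)^(6−k).
DDDDDD: M=145.2900, payoff=0.0000, prob=0.000182
UDDDDD: M=180.3600, payoff=0.0000, prob=0.000583
DUDDDD: M=156.9132, payoff=0.0000, prob=0.000583
UUDDDD: M=194.7888, payoff=10.2240, prob=0.001866
DDUDDD: M=145.2900, payoff=0.0000, prob=0.000583
UDUDDD: M=180.3600, payoff=10.2240, prob=0.001866
DUUDDD: M=169.4663, payoff=10.2240, prob=0.001866
UUUDDD: M=210.3719, payoff=37.1605, prob=0.005970
DDDUDD: M=145.2900, payoff=0.0000, prob=0.000583
UDDUDD: M=180.3600, payoff=10.2240, prob=0.001866
DUDUDD: M=156.9132, payoff=10.2240, prob=0.001866
UUDUDD: M=194.7888, payoff=37.1605, prob=0.005970
DDUUDD: M=147.4356, payoff=10.2240, prob=0.001866
UDUUDD: M=183.0236, payoff=37.1605, prob=0.005970
DUUUDD: M=183.0236, payoff=37.1605, prob=0.005970
UUUUDD: M=227.2017, payoff=0.0000, prob=0.019103
DDDDUD: M=145.2900, payoff=0.0000, prob=0.000583
UDDDUD: M=180.3600, payoff=10.2240, prob=0.001866
DUDDUD: M=156.9132, payoff=10.2240, prob=0.001866
UUDDUD: M=194.7888, payoff=37.1605, prob=0.005970
DDUDUD: M=145.2900, payoff=10.2240, prob=0.001866
UDUDUD: M=180.3600, payoff=37.1605, prob=0.005970
DUUDUD: M=169.4663, payoff=37.1605, prob=0.005970
UUUDUD: M=210.3719, payoff=70.5989, prob=0.019103
DDDUUD: M=145.2900, payoff=10.2240, prob=0.001866
UDDUUD: M=180.3600, payoff=37.1605, prob=0.005970
DUDUUD: M=159.2305, payoff=37.1605, prob=0.005970
UUDUUD: M=197.6654, payoff=70.5989, prob=0.019103
DDUUUD: M=159.2305, payoff=37.1605, prob=0.005970
UDUUUD: M=197.6654, payoff=70.5989, prob=0.019103
DUUUUD: M=197.6654, payoff=70.5989, prob=0.019103
UUUUUD: M=245.3778, payoff=0.0000, prob=0.061130
DDDDDU: M=145.2900, payoff=0.0000, prob=0.000583
UDDDDU: M=180.3600, payoff=10.2240, prob=0.001866
DUDDDU: M=156.9132, payoff=10.2240, prob=0.001866
UUDDDU: M=194.7888, payoff=37.1605, prob=0.005970
DDUDDU: M=145.2900, payoff=10.2240, prob=0.001866
UDUDDU: M=180.3600, payoff=37.1605, prob=0.005970
DUUDDU: M=169.4663, payoff=37.1605, prob=0.005970
UUUDDU: M=210.3719, payoff=70.5989, prob=0.019103
DDDUDU: M=145.2900, payoff=10.2240, prob=0.001866
UDDUDU: M=180.3600, payoff=37.1605, prob=0.005970
DUDUDU: M=156.9132, payoff=37.1605, prob=0.005970
UUDUDU: M=194.7888, payoff=70.5989, prob=0.019103
DDUUDU: M=147.4356, payoff=37.1605, prob=0.005970
UDUUDU: M=183.0236, payoff=70.5989, prob=0.019103
DUUUDU: M=183.0236, payoff=70.5989, prob=0.019103
UUUUDU: M=227.2017, payoff=0.0000, prob=0.061130
DDDDUU: M=145.2900, payoff=10.2240, prob=0.001866
UDDDUU: M=180.3600, payoff=37.1605, prob=0.005970
DUDDUU: M=156.9132, payoff=37.1605, prob=0.005970
UUDDUU: M=194.7888, payoff=70.5989, prob=0.019103
DDUDUU: M=145.2900, payoff=37.1605, prob=0.005970
UDUDUU: M=180.3600, payoff=70.5989, prob=0.019103
DUUDUU: M=171.9689, payoff=70.5989, prob=0.019103
UUUDUU: M=213.4787, payoff=112.1087, prob=0.061130
DDDUUU: M=145.2900, payoff=37.1605, prob=0.005970
UDDUUU: M=180.3600, payoff=70.5989, prob=0.019103
DUDUUU: M=171.9689, payoff=70.5989, prob=0.019103
UUDUUU: M=213.4787, payoff=112.1087, prob=0.061130
DDUUUU: M=171.9689, payoff=70.5989, prob=0.019103
UDUUUU: M=213.4787, payoff=112.1087, prob=0.061130
DUUUUU: M=213.4787, payoff=112.1087, prob=0.061130
UUUUUU: M=265.0080, payoff=0.0000, prob=0.195616
Price = Σ prob·payoff / R^6 = 51.016892 / 1.194052 = 42.7258

price = 42.7258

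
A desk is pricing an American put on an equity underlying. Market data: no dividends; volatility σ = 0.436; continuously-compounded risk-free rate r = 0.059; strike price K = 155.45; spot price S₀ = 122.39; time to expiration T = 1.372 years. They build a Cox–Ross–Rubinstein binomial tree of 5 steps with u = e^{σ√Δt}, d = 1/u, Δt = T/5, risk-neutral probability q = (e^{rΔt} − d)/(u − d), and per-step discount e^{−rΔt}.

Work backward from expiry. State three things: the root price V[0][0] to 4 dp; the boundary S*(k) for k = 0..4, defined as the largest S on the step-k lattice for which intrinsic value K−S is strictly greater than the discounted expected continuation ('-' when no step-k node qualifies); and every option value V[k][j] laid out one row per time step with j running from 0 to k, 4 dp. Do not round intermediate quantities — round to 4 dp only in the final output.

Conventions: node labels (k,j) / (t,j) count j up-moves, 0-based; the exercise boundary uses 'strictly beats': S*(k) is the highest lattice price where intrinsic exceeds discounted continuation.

Δt=0.27440, u=1.25658, d=0.79581, q=0.47857, disc=e^(-rΔt)=0.98394
k=5 terminal: V=max(K-S,0) → 116.3838 93.7650 58.0504 1.6576 0.0000 0.0000
k=4: j=0 S=49.0897 intr=106.3603 cont=103.8639 V=106.3603[EX]; j=1 S=77.5119 intr=77.9381 cont=75.4417 V=77.9381[EX]; j=2 S=122.3900 intr=33.0600 cont=30.5636 V=33.0600[EX]; j=3 S=193.2518 intr=0.0000 cont=0.8505 V=0.8505[hold]; j=4 S=305.1415 intr=0.0000 cont=0.0000 V=0.0000[hold]  S*(4)=122.3900
k=3: j=0 S=61.6850 intr=93.7650 cont=91.2686 V=93.7650[EX]; j=1 S=97.3996 intr=58.0504 cont=55.5540 V=58.0504[EX]; j=2 S=153.7924 intr=1.6576 cont=17.3621 V=17.3621[hold]; j=3 S=242.8357 intr=0.0000 cont=0.4363 V=0.4363[hold]  S*(3)=97.3996
k=2: j=0 S=77.5119 intr=77.9381 cont=75.4417 V=77.9381[EX]; j=1 S=122.3900 intr=33.0600 cont=37.9586 V=37.9586[hold]; j=2 S=193.2518 intr=0.0000 cont=9.1131 V=9.1131[hold]  S*(2)=77.5119
k=1: j=0 S=97.3996 intr=58.0504 cont=57.8607 V=58.0504[EX]; j=1 S=153.7924 intr=1.6576 cont=23.7661 V=23.7661[hold]  S*(1)=97.3996
k=0: j=0 S=122.3900 intr=33.0600 cont=40.9742 V=40.9742[hold]  S*(0)=-

price = 40.9742
boundary = - 97.3996 77.5119 97.3996 122.3900
tree:
40.9742
58.0504 23.7661
77.9381 37.9586 9.1131
93.7650 58.0504 17.3621 0.4363
106.3603 77.9381 33.0600 0.8505 0.0000
116.3838 93.7650 58.0504 1.6576 0.0000 0.0000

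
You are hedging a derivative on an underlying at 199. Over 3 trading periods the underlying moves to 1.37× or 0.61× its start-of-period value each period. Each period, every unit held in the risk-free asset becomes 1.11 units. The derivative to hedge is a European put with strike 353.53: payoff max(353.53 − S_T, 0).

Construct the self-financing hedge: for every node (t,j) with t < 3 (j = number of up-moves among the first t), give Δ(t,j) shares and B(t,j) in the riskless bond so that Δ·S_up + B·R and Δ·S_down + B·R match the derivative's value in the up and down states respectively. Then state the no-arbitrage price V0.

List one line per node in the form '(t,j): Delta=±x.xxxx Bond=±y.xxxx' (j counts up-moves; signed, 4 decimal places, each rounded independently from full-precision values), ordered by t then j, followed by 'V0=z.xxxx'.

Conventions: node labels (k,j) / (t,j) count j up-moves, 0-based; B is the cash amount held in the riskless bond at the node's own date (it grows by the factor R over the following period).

No-arbitrage ⇒ martingale measure with p* = (R−d)/(u−d) = 0.6579.
Payoffs at expiry: V(3,0)=308.3608, V(3,1)=252.0844, V(3,2)=125.6931, V(3,3)=0.0000
  t=2,j=0: stock 74.0479 → up 101.4456 (V=252.0844), down 45.1692 (V=308.3608). Price 244.4476; hedge Δ=-1.0000, bond B=318.4955.
  t=2,j=1: stock 166.3043 → up 227.8369 (V=125.6931), down 101.4456 (V=252.0844). Price 152.1912; hedge Δ=-1.0000, bond B=318.4955.
  t=2,j=2: stock 373.5031 → up 511.6992 (V=0.0000), down 227.8369 (V=125.6931). Price 38.7390; hedge Δ=-0.4428, bond B=204.1247.
  t=1,j=0: stock 121.3900 → up 166.3043 (V=152.1912), down 74.0479 (V=244.4476). Price 165.5429; hedge Δ=-1.0000, bond B=286.9329.
  t=1,j=1: stock 272.6300 → up 373.5031 (V=38.7390), down 166.3043 (V=152.1912). Price 69.8663; hedge Δ=-0.5476, bond B=219.1455.
  t=0,j=0: stock 199.0000 → up 272.6300 (V=69.8663), down 121.3900 (V=165.5429). Price 92.4304; hedge Δ=-0.6326, bond B=218.3207.
Check: Δ(0,0)·S0 + B(0,0) = 92.4304 = V0.

(0,0): Delta=-0.6326 Bond=218.3207
(1,0): Delta=-1.0000 Bond=286.9329
(1,1): Delta=-0.5476 Bond=219.1455
(2,0): Delta=-1.0000 Bond=318.4955
(2,1): Delta=-1.0000 Bond=318.4955
(2,2): Delta=-0.4428 Bond=204.1247
V0=92.4304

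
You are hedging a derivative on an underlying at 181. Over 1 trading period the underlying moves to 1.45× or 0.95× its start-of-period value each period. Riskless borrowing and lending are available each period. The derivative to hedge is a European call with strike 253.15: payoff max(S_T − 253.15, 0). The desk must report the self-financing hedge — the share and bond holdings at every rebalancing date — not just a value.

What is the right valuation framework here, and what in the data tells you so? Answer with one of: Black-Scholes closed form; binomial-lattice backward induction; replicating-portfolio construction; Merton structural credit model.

framework: replicating-portfolio construction

Key observation: what is demanded is not a single number but the (Δ, B) position at each node of the 1.45/0.95 tree starting at 181; constructing those positions is the replicating-portfolio method.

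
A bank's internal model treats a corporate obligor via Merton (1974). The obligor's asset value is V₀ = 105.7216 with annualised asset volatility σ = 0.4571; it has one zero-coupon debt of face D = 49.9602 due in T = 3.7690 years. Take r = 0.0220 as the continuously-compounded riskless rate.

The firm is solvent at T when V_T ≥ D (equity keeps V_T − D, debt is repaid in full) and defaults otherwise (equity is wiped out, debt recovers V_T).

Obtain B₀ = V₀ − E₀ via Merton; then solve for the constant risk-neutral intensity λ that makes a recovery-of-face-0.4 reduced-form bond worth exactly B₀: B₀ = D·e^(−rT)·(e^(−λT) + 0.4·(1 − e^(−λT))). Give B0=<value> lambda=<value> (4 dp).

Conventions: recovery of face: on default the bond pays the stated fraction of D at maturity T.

B0=40.5352 lambda=0.0584

Apply the equity-as-call identities (strike 49.9602, horizon 3.7690 years):
d₁ = [ln(V₀/D) + (r + σ²/2)T] / (σ√T)
   = [ln(105.7216/49.9602) + (0.0220 + 0.5·0.4571²)·3.7690] / (0.4571·√3.7690)
   = [0.749583 + 0.476666] / 0.887410 = 1.381829
d₂ = d₁ − σ√T = 1.381829 − 0.887410 = 0.494419
N(d₁) = 0.916488,  N(d₂) = 0.689495,  e^(−rT) = 0.920427
E₀ = V₀·N(d₁) − D·e^(−rT)·N(d₂)
   = 105.7216·0.916488 − 49.9602·0.920427·0.689495 = 65.186353
B₀ = V₀ − E₀ = 105.7216 − 65.186353 = 40.535247
e^(−λT) = (B₀·e^(rT)/D − 0.4)/(1 − 0.4) = (40.5352·1.086453/49.9602 − 0.4)/0.6 = 0.80248872
λ = −ln(0.80248872)/3.7690 = 0.058381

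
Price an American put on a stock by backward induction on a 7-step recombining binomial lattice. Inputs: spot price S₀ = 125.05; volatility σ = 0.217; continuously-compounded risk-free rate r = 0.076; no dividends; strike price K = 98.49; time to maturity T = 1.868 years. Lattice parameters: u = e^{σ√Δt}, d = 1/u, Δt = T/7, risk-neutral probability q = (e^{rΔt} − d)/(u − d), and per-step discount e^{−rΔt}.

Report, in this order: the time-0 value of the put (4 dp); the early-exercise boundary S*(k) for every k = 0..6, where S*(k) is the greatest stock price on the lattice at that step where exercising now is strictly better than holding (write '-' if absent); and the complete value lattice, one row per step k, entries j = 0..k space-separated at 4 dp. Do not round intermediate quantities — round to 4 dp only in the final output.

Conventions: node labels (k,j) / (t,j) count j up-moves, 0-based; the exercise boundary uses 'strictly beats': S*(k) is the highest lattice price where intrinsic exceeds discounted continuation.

params: Δt=0.26686 u=1.11862 d=0.89396 q=0.56320 e^(-rΔt)=0.97992
t_7 payoffs: 41.4345 27.0954 9.1527 0.0000 0.0000 0.0000 0.0000 0.0000
t_6: node(6,0) S=63.8236 payoff=34.6664 vs cont=32.6890 → 34.6664 [stop]  node(6,1) S=79.8636 payoff=18.6264 vs cont=16.6490 → 18.6264 [stop]  node(6,2) S=99.9347 payoff=0.0000 vs cont=3.9177 → 3.9177 [wait]  node(6,3) S=125.0500 payoff=0.0000 vs cont=0.0000 → 0.0000 [wait]  node(6,4) S=156.4772 payoff=0.0000 vs cont=0.0000 → 0.0000 [wait]  node(6,5) S=195.8026 payoff=0.0000 vs cont=0.0000 → 0.0000 [wait]  node(6,6) S=245.0111 payoff=0.0000 vs cont=0.0000 → 0.0000 [wait]  ⇒ S*(6)=79.8636
t_5: node(5,0) S=71.3946 payoff=27.0954 vs cont=25.1180 → 27.0954 [stop]  node(5,1) S=89.3373 payoff=9.1527 vs cont=10.1348 → 10.1348 [wait]  node(5,2) S=111.7892 payoff=0.0000 vs cont=1.6769 → 1.6769 [wait]  node(5,3) S=139.8838 payoff=0.0000 vs cont=0.0000 → 0.0000 [wait]  node(5,4) S=175.0390 payoff=0.0000 vs cont=0.0000 → 0.0000 [wait]  node(5,5) S=219.0293 payoff=0.0000 vs cont=0.0000 → 0.0000 [wait]  ⇒ S*(5)=71.3946
t_4: node(4,0) S=79.8636 payoff=18.6264 vs cont=17.1910 → 18.6264 [stop]  node(4,1) S=99.9347 payoff=0.0000 vs cont=5.2635 → 5.2635 [wait]  node(4,2) S=125.0500 payoff=0.0000 vs cont=0.7178 → 0.7178 [wait]  node(4,3) S=156.4772 payoff=0.0000 vs cont=0.0000 → 0.0000 [wait]  node(4,4) S=195.8026 payoff=0.0000 vs cont=0.0000 → 0.0000 [wait]  ⇒ S*(4)=79.8636
t_3: node(3,0) S=89.3373 payoff=9.1527 vs cont=10.8776 → 10.8776 [wait]  node(3,1) S=111.7892 payoff=0.0000 vs cont=2.6491 → 2.6491 [wait]  node(3,2) S=139.8838 payoff=0.0000 vs cont=0.3072 → 0.3072 [wait]  node(3,3) S=175.0390 payoff=0.0000 vs cont=0.0000 → 0.0000 [wait]  ⇒ S*(3)=-
t_2: node(2,0) S=99.9347 payoff=0.0000 vs cont=6.1179 → 6.1179 [wait]  node(2,1) S=125.0500 payoff=0.0000 vs cont=1.3034 → 1.3034 [wait]  node(2,2) S=156.4772 payoff=0.0000 vs cont=0.1315 → 0.1315 [wait]  ⇒ S*(2)=-
t_1: node(1,0) S=111.7892 payoff=0.0000 vs cont=3.3380 → 3.3380 [wait]  node(1,1) S=139.8838 payoff=0.0000 vs cont=0.6305 → 0.6305 [wait]  ⇒ S*(1)=-
t_0: node(0,0) S=125.0500 payoff=0.0000 vs cont=1.7767 → 1.7767 [wait]  ⇒ S*(0)=-

price = 1.7767
boundary = - - - - 79.8636 71.3946 79.8636
tree:
1.7767
3.3380 0.6305
6.1179 1.3034 0.1315
10.8776 2.6491 0.3072 0.0000
18.6264 5.2635 0.7178 0.0000 0.0000
27.0954 10.1348 1.6769 0.0000 0.0000 0.0000
34.6664 18.6264 3.9177 0.0000 0.0000 0.0000 0.0000
41.4345 27.0954 9.1527 0.0000 0.0000 0.0000 0.0000 0.0000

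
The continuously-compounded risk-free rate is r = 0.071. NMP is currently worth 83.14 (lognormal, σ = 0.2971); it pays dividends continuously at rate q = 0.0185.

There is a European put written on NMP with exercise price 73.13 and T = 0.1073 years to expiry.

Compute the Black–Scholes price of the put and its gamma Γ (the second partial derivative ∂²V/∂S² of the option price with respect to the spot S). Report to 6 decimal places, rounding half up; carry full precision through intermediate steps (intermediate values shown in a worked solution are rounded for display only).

σ√T = 0.2971·√0.1073 = 0.097320
d₁ = (ln(S/K) + (r−q+σ²/2)T) / (σ√T) = (ln(83.14/73.13) + (0.071−0.0185+0.2971²/2)·0.1073) / 0.097320 = (0.128287 + 0.010369) / 0.097320 = 1.424743
d₂ = d₁ − σ√T = 1.424743 − 0.097320 = 1.327423
e^{−rT} = 0.992411
e^{−qT} = 0.998017
N(−d₁) = 0.077116,  N(−d₂) = 0.092184
Put price V = K·e^{−rT}·N(−d₂) − S·e^{−qT}·N(−d₁) = 6.690285 − 6.398691 = 0.291594
φ(d₁) = (1/√(2π))·e^{−d₁²/2} = 0.144585
Γ = e^{−qT}·φ(d₁) / (S·σ·√T) = 0.017834

price = 0.291594
Γ = 0.017834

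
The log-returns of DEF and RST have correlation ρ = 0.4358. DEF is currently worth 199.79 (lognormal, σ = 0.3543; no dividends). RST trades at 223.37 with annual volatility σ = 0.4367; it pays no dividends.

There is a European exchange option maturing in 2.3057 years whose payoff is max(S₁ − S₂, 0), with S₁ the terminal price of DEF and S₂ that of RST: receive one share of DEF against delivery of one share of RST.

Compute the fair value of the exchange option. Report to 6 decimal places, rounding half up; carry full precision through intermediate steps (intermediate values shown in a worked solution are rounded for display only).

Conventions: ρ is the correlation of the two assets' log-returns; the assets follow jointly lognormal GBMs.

exchange price = 42.627341

σ_eff = √(σ₁² + σ₂² − 2ρσ₁σ₂) = √(0.3543² + 0.4367² − 2·0.4358·0.3543·0.4367) = 0.425886
d₁ = (ln(S₁/S₂) + (q₂ − q₁ + σ_eff²/2)T) / (σ_eff√T) = (ln(199.79/223.37) + (0.0 − 0.0 + 0.090689)·2.3057) / 0.646688 = 0.150830
d₂ = d₁ − σ_eff√T = 0.150830 − 0.646688 = -0.495858
N(d₁) = 0.559945,  N(d₂) = 0.309997
V = S₁·e^{−q₁T}·N(d₁) − S₂·e^{−q₂T}·N(d₂) = 111.871431 − 69.244090 = 42.627341
Key observation: pricing in RST-units makes this a unit-strike call on the ratio S₁/S₂ — the risk-free rate cancels and cannot affect the value.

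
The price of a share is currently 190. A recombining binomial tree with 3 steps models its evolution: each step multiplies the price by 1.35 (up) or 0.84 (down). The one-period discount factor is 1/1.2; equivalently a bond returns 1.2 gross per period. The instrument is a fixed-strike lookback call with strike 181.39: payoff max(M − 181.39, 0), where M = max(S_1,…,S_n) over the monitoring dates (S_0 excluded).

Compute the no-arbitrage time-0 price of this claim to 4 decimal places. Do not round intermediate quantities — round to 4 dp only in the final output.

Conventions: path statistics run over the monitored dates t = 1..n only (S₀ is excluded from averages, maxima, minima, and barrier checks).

Set p* = 0.7059 (from d < R < u); the path-dependent value is the discounted p*-expectation over all price paths.
Enumerate all 2^3 = 8 price paths (U = up ×1.35, D = down ×0.84); each path with k up-moves has probability p*^k·(1−p*)^(3−k).
DDD: M=159.6000, payoff=0.0000, prob=0.025443
UDD: M=256.5000, payoff=75.1100, prob=0.061062
DUD: M=215.4600, payoff=34.0700, prob=0.061062
UUD: M=346.2750, payoff=164.8850, prob=0.146550
DDU: M=180.9864, payoff=0.0000, prob=0.061062
UDU: M=290.8710, payoff=109.4810, prob=0.146550
DUU: M=290.8710, payoff=109.4810, prob=0.146550
UUU: M=467.4712, payoff=286.0813, prob=0.351720
Price = Σ prob·payoff / R^3 = 163.540045 / 1.728000 = 94.6412

price = 94.6412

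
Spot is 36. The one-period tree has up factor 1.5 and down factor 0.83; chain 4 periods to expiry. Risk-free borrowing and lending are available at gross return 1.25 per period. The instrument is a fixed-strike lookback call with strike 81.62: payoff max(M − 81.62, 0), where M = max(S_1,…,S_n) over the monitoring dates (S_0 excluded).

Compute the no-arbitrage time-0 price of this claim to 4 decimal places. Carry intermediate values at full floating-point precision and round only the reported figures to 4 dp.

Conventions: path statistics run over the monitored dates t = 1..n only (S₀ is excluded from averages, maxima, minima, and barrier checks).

price = 10.0376

Set p* = 0.6269 (from d < R < u); the path-dependent value is the discounted p*-expectation over all price paths.
Enumerate all 2^4 = 16 price paths (U = up ×1.5, D = down ×0.83); each path with k up-moves has probability p*^k·(1−p*)^(4−k).
DDDD: M=29.8800, payoff=0.0000, prob=0.019385
UDDD: M=54.0000, payoff=0.0000, prob=0.032566
DUDD: M=44.8200, payoff=0.0000, prob=0.032566
UUDD: M=81.0000, payoff=0.0000, prob=0.054712
DDUD: M=37.2006, payoff=0.0000, prob=0.032566
UDUD: M=67.2300, payoff=0.0000, prob=0.054712
DUUD: M=67.2300, payoff=0.0000, prob=0.054712
UUUD: M=121.5000, payoff=39.8800, prob=0.091915
DDDU: M=30.8765, payoff=0.0000, prob=0.032566
UDDU: M=55.8009, payoff=0.0000, prob=0.054712
DUDU: M=55.8009, payoff=0.0000, prob=0.054712
UUDU: M=100.8450, payoff=19.2250, prob=0.091915
DDUU: M=55.8009, payoff=0.0000, prob=0.054712
UDUU: M=100.8450, payoff=19.2250, prob=0.091915
DUUU: M=100.8450, payoff=19.2250, prob=0.091915
UUUU: M=182.2500, payoff=100.6300, prob=0.154418
Price = Σ prob·payoff / R^4 = 24.505899 / 2.441406 = 10.0376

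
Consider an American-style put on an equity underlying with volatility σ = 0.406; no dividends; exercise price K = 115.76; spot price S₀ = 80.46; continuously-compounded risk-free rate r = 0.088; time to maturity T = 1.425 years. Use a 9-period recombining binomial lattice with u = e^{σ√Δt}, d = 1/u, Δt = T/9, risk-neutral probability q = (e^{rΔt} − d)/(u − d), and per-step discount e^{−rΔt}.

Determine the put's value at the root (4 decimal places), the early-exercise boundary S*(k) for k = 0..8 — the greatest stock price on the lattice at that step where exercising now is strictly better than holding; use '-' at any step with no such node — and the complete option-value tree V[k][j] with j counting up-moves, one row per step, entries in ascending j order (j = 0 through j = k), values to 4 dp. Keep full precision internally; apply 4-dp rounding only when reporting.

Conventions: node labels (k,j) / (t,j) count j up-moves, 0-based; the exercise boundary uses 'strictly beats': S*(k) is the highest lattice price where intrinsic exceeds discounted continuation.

price = 36.0803
boundary = - 68.4572 58.2449 68.4572 80.4600 68.4572 80.4600 68.4572 80.4600
tree:
36.0803
47.3028 25.9955
57.5151 35.6256 17.2030
66.2040 47.3028 25.0787 9.8991
73.5966 57.5151 35.3000 15.6764 4.4655
79.8864 66.2040 47.3028 24.0157 7.8718 1.2236
85.2380 73.5966 57.5151 35.3000 13.5332 2.4961 0.0000
89.7912 79.8864 66.2040 47.3028 22.4559 5.0922 0.0000 0.0000
93.6652 85.2380 73.5966 57.5151 35.3000 10.3883 0.0000 0.0000 0.0000
96.9612 89.7912 79.8864 66.2040 47.3028 21.1927 0.0000 0.0000 0.0000 0.0000

Δt=0.15833, u=1.17533, d=0.85082, q=0.50294, disc=e^(-rΔt)=0.98616
k=9 terminal: V=max(K-S,0) → 96.9612 89.7912 79.8864 66.2040 47.3028 21.1927 0.0000 0.0000 0.0000 0.0000
k=8: j=0 S=22.0948 intr=93.6652 cont=92.0634 V=93.6652[EX]; j=1 S=30.5220 intr=85.2380 cont=83.6362 V=85.2380[EX]; j=2 S=42.1634 intr=73.5966 cont=71.9949 V=73.5966[EX]; j=3 S=58.2449 intr=57.5151 cont=55.9134 V=57.5151[EX]; j=4 S=80.4600 intr=35.3000 cont=33.6983 V=35.3000[EX]; j=5 S=111.1482 intr=4.6118 cont=10.3883 V=10.3883[hold]; j=6 S=153.5411 intr=0.0000 cont=0.0000 V=0.0000[hold]; j=7 S=212.1030 intr=0.0000 cont=0.0000 V=0.0000[hold]; j=8 S=293.0009 intr=0.0000 cont=0.0000 V=0.0000[hold]  S*(8)=80.4600
k=7: j=0 S=25.9688 intr=89.7912 cont=88.1894 V=89.7912[EX]; j=1 S=35.8736 intr=79.8864 cont=78.2847 V=79.8864[EX]; j=2 S=49.5560 intr=66.2040 cont=64.6022 V=66.2040[EX]; j=3 S=68.4572 intr=47.3028 cont=45.7011 V=47.3028[EX]; j=4 S=94.5673 intr=21.1927 cont=22.4559 V=22.4559[hold]; j=5 S=130.6362 intr=0.0000 cont=5.0922 V=5.0922[hold]; j=6 S=180.4619 intr=0.0000 cont=0.0000 V=0.0000[hold]; j=7 S=249.2917 intr=0.0000 cont=0.0000 V=0.0000[hold]  S*(7)=68.4572
k=6: j=0 S=30.5220 intr=85.2380 cont=83.6362 V=85.2380[EX]; j=1 S=42.1634 intr=73.5966 cont=71.9949 V=73.5966[EX]; j=2 S=58.2449 intr=57.5151 cont=55.9134 V=57.5151[EX]; j=3 S=80.4600 intr=35.3000 cont=34.3248 V=35.3000[EX]; j=4 S=111.1482 intr=4.6118 cont=13.5332 V=13.5332[hold]; j=5 S=153.5411 intr=0.0000 cont=2.4961 V=2.4961[hold]; j=6 S=212.1030 intr=0.0000 cont=0.0000 V=0.0000[hold]  S*(6)=80.4600
k=5: j=0 S=35.8736 intr=79.8864 cont=78.2847 V=79.8864[EX]; j=1 S=49.5560 intr=66.2040 cont=64.6022 V=66.2040[EX]; j=2 S=68.4572 intr=47.3028 cont=45.7011 V=47.3028[EX]; j=3 S=94.5673 intr=21.1927 cont=24.0157 V=24.0157[hold]; j=4 S=130.6362 intr=0.0000 cont=7.8718 V=7.8718[hold]; j=5 S=180.4619 intr=0.0000 cont=1.2236 V=1.2236[hold]  S*(5)=68.4572
k=4: j=0 S=42.1634 intr=73.5966 cont=71.9949 V=73.5966[EX]; j=1 S=58.2449 intr=57.5151 cont=55.9134 V=57.5151[EX]; j=2 S=80.4600 intr=35.3000 cont=35.0984 V=35.3000[EX]; j=3 S=111.1482 intr=4.6118 cont=15.6764 V=15.6764[hold]; j=4 S=153.5411 intr=0.0000 cont=4.4655 V=4.4655[hold]  S*(4)=80.4600
k=3: j=0 S=49.5560 intr=66.2040 cont=64.6022 V=66.2040[EX]; j=1 S=68.4572 intr=47.3028 cont=45.7011 V=47.3028[EX]; j=2 S=94.5673 intr=21.1927 cont=25.0787 V=25.0787[hold]; j=3 S=130.6362 intr=0.0000 cont=9.8991 V=9.8991[hold]  S*(3)=68.4572
k=2: j=0 S=58.2449 intr=57.5151 cont=55.9134 V=57.5151[EX]; j=1 S=80.4600 intr=35.3000 cont=35.6256 V=35.6256[hold]; j=2 S=111.1482 intr=4.6118 cont=17.2030 V=17.2030[hold]  S*(2)=58.2449
k=1: j=0 S=68.4572 intr=47.3028 cont=45.8626 V=47.3028[EX]; j=1 S=94.5673 intr=21.1927 cont=25.9955 V=25.9955[hold]  S*(1)=68.4572
k=0: j=0 S=80.4600 intr=35.3000 cont=36.0803 V=36.0803[hold]  S*(0)=-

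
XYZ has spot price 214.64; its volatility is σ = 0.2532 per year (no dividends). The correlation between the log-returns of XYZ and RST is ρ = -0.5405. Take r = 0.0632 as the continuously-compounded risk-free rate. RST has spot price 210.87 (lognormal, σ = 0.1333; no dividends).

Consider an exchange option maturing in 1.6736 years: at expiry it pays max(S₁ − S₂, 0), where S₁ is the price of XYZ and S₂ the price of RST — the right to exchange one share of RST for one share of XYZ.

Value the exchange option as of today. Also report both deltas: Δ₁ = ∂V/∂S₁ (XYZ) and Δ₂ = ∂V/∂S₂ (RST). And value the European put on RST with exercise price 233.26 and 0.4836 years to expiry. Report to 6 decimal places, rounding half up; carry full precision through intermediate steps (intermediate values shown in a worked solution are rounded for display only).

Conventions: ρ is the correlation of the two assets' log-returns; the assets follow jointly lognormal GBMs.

σ_eff = √(σ₁² + σ₂² − 2ρσ₁σ₂) = √(0.2532² + 0.1333² − 2·-0.5405·0.2532·0.1333) = 0.344042
d₁ = (ln(S₁/S₂) + (q₂ − q₁ + σ_eff²/2)T) / (σ_eff√T) = (ln(214.64/210.87) + (0.0 − 0.0 + 0.059182)·1.6736) / 0.445079 = 0.262353
d₂ = d₁ − σ_eff√T = 0.262353 − 0.445079 = -0.182725
N(d₁) = 0.603475,  N(d₂) = 0.427507
V = S₁·e^{−q₁T}·N(d₁) − S₂·e^{−q₂T}·N(d₂) = 129.529976 − 90.148359 = 39.381616
Δ₁ = e^{−q₁T}·N(d₁) = 0.603475;  Δ₂ = −e^{−q₂T}·N(d₂) = -0.427507
[vanilla: RST put K=233.26]
σ√T = 0.1333·√0.4836 = 0.092699
d₁ = (ln(S/K) + (r+σ²/2)T) / (σ√T) = (ln(210.87/233.26) + (0.0632+0.1333²/2)·0.4836) / 0.092699 = (-0.100912 + 0.034860) / 0.092699 = -0.712544
d₂ = d₁ − σ√T = -0.712544 − 0.092699 = -0.805243
e^{−rT} = 0.969899
N(−d₁) = 0.761936,  N(−d₂) = 0.789660
price = K·e^{−rT}·N(−d₂) − S·N(−d₁) = 178.651604 − 160.669443 = 17.982161

exchange price = 39.381616
Δ1 = 0.603475
Δ2 = -0.427507
price(RST put K=233.26) = 17.982161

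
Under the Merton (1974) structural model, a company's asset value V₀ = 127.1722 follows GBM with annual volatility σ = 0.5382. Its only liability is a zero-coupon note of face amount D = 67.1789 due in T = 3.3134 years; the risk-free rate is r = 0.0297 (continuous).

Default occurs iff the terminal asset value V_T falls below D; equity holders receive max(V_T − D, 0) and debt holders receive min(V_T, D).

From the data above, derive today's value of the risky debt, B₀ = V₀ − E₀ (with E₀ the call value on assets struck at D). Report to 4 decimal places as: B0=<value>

With assets at 127.1722 and a single debt payment of 67.1789 at 3.3134 years:
d₁ = [ln(V₀/D) + (r + σ²/2)T] / (σ√T)
   = [ln(127.1722/67.1789) + (0.0297 + 0.5·0.5382²)·3.3134] / (0.5382·√3.3134)
   = [0.638183 + 0.578286] / 0.979672 = 1.241711
d₂ = d₁ − σ√T = 1.241711 − 0.979672 = 0.262039
N(d₁) = 0.892828,  N(d₂) = 0.603354,  e^(−rT) = 0.906279
E₀ = V₀·N(d₁) − D·e^(−rT)·N(d₂)
   = 127.1722·0.892828 − 67.1789·0.906279·0.603354 = 76.809028
B₀ = V₀ − E₀ = 127.1722 − 76.809028 = 50.363172

B0=50.3632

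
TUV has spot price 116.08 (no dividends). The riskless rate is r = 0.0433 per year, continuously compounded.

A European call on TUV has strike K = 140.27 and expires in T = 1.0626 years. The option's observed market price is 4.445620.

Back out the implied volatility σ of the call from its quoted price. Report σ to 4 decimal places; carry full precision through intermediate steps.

At σ = 0.2184 the Black–Scholes value reproduces the quote:
σ√T = 0.2184·√1.0626 = 0.225132
d₁ = (ln(S/K) + (r+σ²/2)T) / (σ√T) = (ln(116.08/140.27) + (0.0433+0.2184²/2)·1.0626) / 0.225132 = (-0.189290 + 0.071353) / 0.225132 = -0.523855
d₂ = d₁ − σ√T = -0.523855 − 0.225132 = -0.748988
e^{−rT} = 0.955032
N(d₁) = 0.300190,  N(d₂) = 0.226932
V = S·N(d₁) − K·e^{−rT}·N(d₂) = 34.846003 − 30.400383 = 4.445620 (equal to the quote); since ∂V/∂σ > 0 for all σ, the implied volatility is unique

sigma = 0.2184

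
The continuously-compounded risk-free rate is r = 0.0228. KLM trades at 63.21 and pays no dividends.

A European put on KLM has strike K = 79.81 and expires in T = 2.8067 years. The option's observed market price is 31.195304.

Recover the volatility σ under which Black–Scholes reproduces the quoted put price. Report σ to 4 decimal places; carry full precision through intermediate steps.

sigma = 0.5618

At σ = 0.5618 the Black–Scholes value reproduces the quote:
σ√T = 0.5618·√2.8067 = 0.941195
d₁ = (ln(S/K) + (r+σ²/2)T) / (σ√T) = (ln(63.21/79.81) + (0.0228+0.5618²/2)·2.8067) / 0.941195 = (-0.233186 + 0.506917) / 0.941195 = 0.290833
d₂ = d₁ − σ√T = 0.290833 − 0.941195 = -0.650362
e^{−rT} = 0.938012
N(−d₁) = 0.385589,  N(−d₂) = 0.742271
V = K·e^{−rT}·N(−d₂) − S·N(−d₁) = 55.568415 − 24.373112 = 31.195304 (the quoted price), and the Black–Scholes price is strictly increasing in σ, so σ is unique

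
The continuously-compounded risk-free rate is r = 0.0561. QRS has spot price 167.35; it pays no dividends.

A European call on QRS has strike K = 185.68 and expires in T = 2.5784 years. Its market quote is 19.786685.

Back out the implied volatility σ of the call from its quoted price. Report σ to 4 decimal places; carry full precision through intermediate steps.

sigma = 0.1549

At σ = 0.1549 the Black–Scholes value reproduces the quote:
σ√T = 0.1549·√2.5784 = 0.248729
d₁ = (ln(S/K) + (r+σ²/2)T) / (σ√T) = (ln(167.35/185.68) + (0.0561+0.1549²/2)·2.5784) / 0.248729 = (-0.103937 + 0.175581) / 0.248729 = 0.288040
d₂ = d₁ − σ√T = 0.288040 − 0.248729 = 0.039311
e^{−rT} = 0.865327
N(d₁) = 0.613342,  N(d₂) = 0.515679
V = S·N(d₁) − K·e^{−rT}·N(d₂) = 102.642789 − 82.856104 = 19.786685 (matching the quote); vega is positive throughout, so no other σ reproduces this price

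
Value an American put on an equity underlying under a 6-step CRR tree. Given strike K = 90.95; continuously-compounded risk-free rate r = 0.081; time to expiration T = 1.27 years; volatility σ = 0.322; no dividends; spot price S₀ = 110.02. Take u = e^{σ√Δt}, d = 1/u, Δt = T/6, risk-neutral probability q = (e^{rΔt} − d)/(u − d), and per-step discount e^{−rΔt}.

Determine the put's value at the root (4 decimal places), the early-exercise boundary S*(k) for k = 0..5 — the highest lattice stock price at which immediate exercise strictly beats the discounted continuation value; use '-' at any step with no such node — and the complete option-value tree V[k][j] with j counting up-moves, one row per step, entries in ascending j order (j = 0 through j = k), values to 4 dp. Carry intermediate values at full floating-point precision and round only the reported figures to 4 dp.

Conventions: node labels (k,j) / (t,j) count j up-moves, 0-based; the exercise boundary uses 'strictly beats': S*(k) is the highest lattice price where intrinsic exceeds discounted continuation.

price = 4.7270
boundary = - - - 70.5437 60.8303 70.5437
tree:
4.7270
7.9520 1.9210
12.9840 3.5929 0.4487
20.4063 6.5959 0.9533 0.0000
30.1197 11.8093 2.0253 0.0000 0.0000
38.4955 20.4063 4.3029 0.0000 0.0000 0.0000
45.7181 30.1197 9.1420 0.0000 0.0000 0.0000 0.0000

params: Δt=0.21167 u=1.15968 d=0.86231 q=0.52118 e^(-rΔt)=0.98300
t_6 payoffs: 45.7181 30.1197 9.1420 0.0000 0.0000 0.0000 0.0000
t_5: node(5,0) S=52.4545 payoff=38.4955 vs cont=36.9495 → 38.4955 [stop]  node(5,1) S=70.5437 payoff=20.4063 vs cont=18.8603 → 20.4063 [stop]  node(5,2) S=94.8711 payoff=0.0000 vs cont=4.3029 → 4.3029 [wait]  node(5,3) S=127.5879 payoff=0.0000 vs cont=0.0000 → 0.0000 [wait]  node(5,4) S=171.5873 payoff=0.0000 vs cont=0.0000 → 0.0000 [wait]  node(5,5) S=230.7601 payoff=0.0000 vs cont=0.0000 → 0.0000 [wait]  ⇒ S*(5)=70.5437
t_4: node(4,0) S=60.8303 payoff=30.1197 vs cont=28.5736 → 30.1197 [stop]  node(4,1) S=81.8080 payoff=9.1420 vs cont=11.8093 → 11.8093 [wait]  node(4,2) S=110.0200 payoff=0.0000 vs cont=2.0253 → 2.0253 [wait]  node(4,3) S=147.9610 payoff=0.0000 vs cont=0.0000 → 0.0000 [wait]  node(4,4) S=198.9862 payoff=0.0000 vs cont=0.0000 → 0.0000 [wait]  ⇒ S*(4)=60.8303
t_3: node(3,0) S=70.5437 payoff=20.4063 vs cont=20.2268 → 20.4063 [stop]  node(3,1) S=94.8711 payoff=0.0000 vs cont=6.5959 → 6.5959 [wait]  node(3,2) S=127.5879 payoff=0.0000 vs cont=0.9533 → 0.9533 [wait]  node(3,3) S=171.5873 payoff=0.0000 vs cont=0.0000 → 0.0000 [wait]  ⇒ S*(3)=70.5437
t_2: node(2,0) S=81.8080 payoff=9.1420 vs cont=12.9840 → 12.9840 [wait]  node(2,1) S=110.0200 payoff=0.0000 vs cont=3.5929 → 3.5929 [wait]  node(2,2) S=147.9610 payoff=0.0000 vs cont=0.4487 → 0.4487 [wait]  ⇒ S*(2)=-
t_1: node(1,0) S=94.8711 payoff=0.0000 vs cont=7.9520 → 7.9520 [wait]  node(1,1) S=127.5879 payoff=0.0000 vs cont=1.9210 → 1.9210 [wait]  ⇒ S*(1)=-
t_0: node(0,0) S=110.0200 payoff=0.0000 vs cont=4.7270 → 4.7270 [wait]  ⇒ S*(0)=-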